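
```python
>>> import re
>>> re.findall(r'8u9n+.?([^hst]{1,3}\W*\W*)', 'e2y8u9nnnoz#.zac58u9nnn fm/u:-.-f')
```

The pattern matches the literal '8u9', then one or more of a literal 'n', then optionally any character; then 1 to 3 of any character except [hst], then zero or more of a non-word character, then zero or more of a non-word character (captured).
`findall` collects group 1 from each match (2 total).

['z#.', 'fm/']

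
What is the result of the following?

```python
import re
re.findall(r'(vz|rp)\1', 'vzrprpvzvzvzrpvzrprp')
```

['rp', 'vz', 'rp']

`\1` has to match the exact text group 1 already captured.
Matches: at [2:6] match 'rprp', group 1 = 'rp'; at [6:10] match 'vzvz', group 1 = 'vz'; at [16:20] match 'rprp', group 1 = 'rp'.
One capturing group, so `findall` returns just the captured substring from each match — 3 in all.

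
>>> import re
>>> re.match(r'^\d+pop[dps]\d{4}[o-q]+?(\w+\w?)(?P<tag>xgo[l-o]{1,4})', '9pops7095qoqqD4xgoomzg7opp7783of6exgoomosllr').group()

'9pops7095qoqqD4xgoomzg7opp7783of6exgoomo'

With `match`, the pattern is implicitly anchored at the beginning.
The match spans [0:40] → '9pops7095qoqqD4xgoomzg7opp7783of6exgoomo'.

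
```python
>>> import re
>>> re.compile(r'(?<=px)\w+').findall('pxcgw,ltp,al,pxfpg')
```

Lookahead/lookbehind check context without consuming it, so the matched span excludes the asserted characters.
Walking the string: at [2:5] → 'cgw'; at [15:18] → 'fpg'.
No capturing groups, so `findall` returns the 2 full match strings.

['cgw', 'fpg']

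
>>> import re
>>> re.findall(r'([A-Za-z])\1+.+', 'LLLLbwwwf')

['L']

The backreference `\1` re-matches whatever the first group consumed, character for character.
Matches: at [0:9] match 'LLLLbwwwf', group 1 = 'L'.
One capturing group, so `findall` returns just the captured substring from the one match — 1 in all.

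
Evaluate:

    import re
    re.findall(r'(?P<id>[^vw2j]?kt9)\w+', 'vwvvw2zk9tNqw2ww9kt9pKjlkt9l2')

Pattern: optionally any character except [vw2j], then the literal 'kt9' (captured as 'id'); then one or more of a word character.
Walking the string: at [16:29] match '9kt9pKjlkt9l2', group 1 = '9kt9'.
With a single group, `findall` returns only what that group captured — 1 item.

['9kt9']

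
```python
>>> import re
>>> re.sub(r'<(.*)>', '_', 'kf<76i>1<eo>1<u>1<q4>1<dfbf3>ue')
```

'kf_ue'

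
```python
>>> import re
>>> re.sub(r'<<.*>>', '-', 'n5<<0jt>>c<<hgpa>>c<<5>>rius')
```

'n5-rius'

`sub` substitutes '-' at each match site.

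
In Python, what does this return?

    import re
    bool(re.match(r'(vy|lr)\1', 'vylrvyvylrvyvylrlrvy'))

False

`re.match` only tries the pattern at the start of the string.
Here position 0 doesn't satisfy it, so the call returns None, and `bool(None)` is False.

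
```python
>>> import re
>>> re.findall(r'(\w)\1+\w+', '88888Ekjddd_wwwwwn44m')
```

['8']

The backreference `\1` re-matches whatever the first group consumed, character for character.
Matches: at [0:21] match '88888Ekjddd_wwwwwn44m', group 1 = '8'.
`findall` collects group 1 from the one match (1 total).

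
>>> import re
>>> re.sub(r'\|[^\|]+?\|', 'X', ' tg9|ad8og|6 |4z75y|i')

' tg9X6 Xi'

Each match is replaced by 'X'.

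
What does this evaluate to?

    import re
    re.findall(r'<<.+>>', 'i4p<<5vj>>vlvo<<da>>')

['<<5vj>>vlvo<<da>>']

Walking the string: at [3:20] → '<<5vj>>vlvo<<da>>'.
`findall` yields the raw match text (1 of them) because the pattern has no groups.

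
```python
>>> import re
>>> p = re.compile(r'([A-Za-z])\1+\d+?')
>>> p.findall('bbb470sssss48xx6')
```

['b', 's', 'x']

After group 1 captures some text, `\1` only succeeds where that same text appears again.
Because there's exactly one group, `findall` drops the full match and keeps group 1 from each hit.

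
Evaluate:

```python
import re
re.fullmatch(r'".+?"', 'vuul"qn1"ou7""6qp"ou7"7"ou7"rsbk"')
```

`re.fullmatch` is like wrapping the pattern in `^…$` (in single-line mode).
Here the pattern can't cover the whole string, so the call returns None.

None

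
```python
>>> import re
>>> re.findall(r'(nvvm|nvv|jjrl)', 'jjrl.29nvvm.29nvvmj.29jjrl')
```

Alternation tries branches left to right and keeps the first one that lets the overall match succeed at that position.
Walking the string: at [0:4] match 'jjrl', group 1 = 'jjrl'; at [7:11] match 'nvvm', group 1 = 'nvvm'; at [14:18] match 'nvvm', group 1 = 'nvvm'; at [22:26] match 'jjrl', group 1 = 'jjrl'.
With a single group, `findall` returns only what that group captured — 4 items.

['jjrl', 'nvvm', 'nvvm', 'jjrl']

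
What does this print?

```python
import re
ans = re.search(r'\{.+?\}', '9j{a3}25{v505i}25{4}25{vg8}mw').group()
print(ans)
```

{a3}

Lazy quantifiers expand one character at a time until the remainder of the pattern can match.
Unlike `match`, `search` isn't anchored — it looks for the pattern anywhere in the string.
The match spans [2:6] → '{a3}'.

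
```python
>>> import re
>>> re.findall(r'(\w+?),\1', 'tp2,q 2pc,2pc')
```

['2pc']

`\1` is not a pattern — it's the concrete string captured by group 1, re-applied verbatim.
Scanning left to right: at [6:13] match '2pc,2pc', group 1 = '2pc'.
`findall` collects group 1 from the one match (1 total).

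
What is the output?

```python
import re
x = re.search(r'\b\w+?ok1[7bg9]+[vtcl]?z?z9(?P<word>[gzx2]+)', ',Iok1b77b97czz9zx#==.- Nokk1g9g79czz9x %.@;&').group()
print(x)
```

Iok1b77b97czz9zx

This matches a word boundary (`\b`, zero-width); then one or more of a word character (lazy); then the literal 'ok1', then one or more of one of [7bg9], then optionally one of [vtcl]; then optionally the literal 'z', then the literal 'z9'; then one or more of one of [gzx2] (captured as 'word').
The match spans [1:17] → 'Iok1b77b97czz9zx'.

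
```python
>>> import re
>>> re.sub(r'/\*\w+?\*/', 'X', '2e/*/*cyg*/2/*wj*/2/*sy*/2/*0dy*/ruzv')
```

Matches: at [4:11] → '/*cyg*/'; at [12:18] → '/*wj*/'; at [19:25] → '/*sy*/'; at [26:33] → '/*0dy*/'.
Every occurrence is swapped for 'X'.

'2e/*X2X2X2Xruzv'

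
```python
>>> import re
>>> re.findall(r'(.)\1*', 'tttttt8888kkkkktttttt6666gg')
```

A backreference is literal: `\1` must see the identical characters the first group matched.
Matches: at [0:6] match 'tttttt', group 1 = 't'; at [6:10] match '8888', group 1 = '8'; at [10:15] match 'kkkkk', group 1 = 'k'; at [15:21] match 'tttttt', group 1 = 't'; at [21:25] match '6666', group 1 = '6'; ….
One capturing group, so `findall` returns just the captured substring from each match — 6 in all.

['t', '8', 'k', 't', '6', 'g']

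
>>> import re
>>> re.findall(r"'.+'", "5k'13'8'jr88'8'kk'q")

["'13'8'jr88'8'kk'"]

Matches: at [2:18] → "'13'8'jr88'8'kk'".
Since nothing is captured, `findall` lists the 1 matched substring directly.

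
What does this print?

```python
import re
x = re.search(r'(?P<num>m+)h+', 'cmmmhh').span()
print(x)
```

(1, 6)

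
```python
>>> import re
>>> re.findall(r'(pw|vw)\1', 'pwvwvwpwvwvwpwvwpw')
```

After group 1 captures some text, `\1` only succeeds where that same text appears again.
Walking the string: at [2:6] match 'vwvw', group 1 = 'vw'; at [8:12] match 'vwvw', group 1 = 'vw'.
`findall` collects group 1 from each match (2 total).

['vw', 'vw']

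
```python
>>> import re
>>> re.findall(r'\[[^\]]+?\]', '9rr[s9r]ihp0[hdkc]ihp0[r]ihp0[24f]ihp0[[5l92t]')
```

Matches: at [3:8] → '[s9r]'; at [12:18] → '[hdkc]'; at [22:25] → '[r]'; at [29:34] → '[24f]'; at [38:46] → '[[5l92t]'.
No capturing groups, so `findall` returns the 5 full match strings.

['[s9r]', '[hdkc]', '[r]', '[24f]', '[[5l92t]']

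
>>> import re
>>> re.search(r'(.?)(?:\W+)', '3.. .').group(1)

'3'

The match spans [0:5] → '3.. .'.
Captured: group 1 = '3'.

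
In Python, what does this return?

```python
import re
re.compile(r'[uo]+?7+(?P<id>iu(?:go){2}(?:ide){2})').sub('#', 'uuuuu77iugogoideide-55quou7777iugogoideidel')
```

The pattern matches one or more of one of [uo] (lazy); then one or more of a literal '7'; then the literal 'iu', then the literal 'go' repeated 2 times, then the literal 'ide' repeated 2 times (captured as 'id').
Matches: at [0:19] → 'uuuuu77iugogoideide'; at [23:42] → 'uou7777iugogoideide'.
Every occurrence is swapped for '#'.

'#-55q#l'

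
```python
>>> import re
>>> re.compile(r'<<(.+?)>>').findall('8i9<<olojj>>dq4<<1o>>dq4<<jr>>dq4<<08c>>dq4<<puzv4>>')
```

A `+?`/`*?`/`{m,n}?` starts at its minimum and grows only as far as needed for what follows to match.
`findall` collects group 1 from each match (5 total).

['olojj', '1o', 'jr', '08c', 'puzv4']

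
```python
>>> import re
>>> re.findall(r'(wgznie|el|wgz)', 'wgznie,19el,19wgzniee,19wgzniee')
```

['wgznie', 'el', 'wgznie', 'wgznie']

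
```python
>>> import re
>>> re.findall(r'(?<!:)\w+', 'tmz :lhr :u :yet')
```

['tmz', 'hr', 'et']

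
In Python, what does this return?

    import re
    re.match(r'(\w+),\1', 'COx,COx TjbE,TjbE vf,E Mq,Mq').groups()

('COx',)

The match spans [0:7] → 'COx,COx'.
Captured: group 1 = 'COx'.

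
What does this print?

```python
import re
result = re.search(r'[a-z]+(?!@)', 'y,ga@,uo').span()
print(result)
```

(0, 1)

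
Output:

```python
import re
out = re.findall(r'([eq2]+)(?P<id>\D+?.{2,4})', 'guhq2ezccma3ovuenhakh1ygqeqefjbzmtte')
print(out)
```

Pattern: one or more of one of [eq2] (captured); then one or more of a non-digit (lazy), then 2 to 4 of any character (captured as 'id').
Matches: at [3:11] match 'q2ezccma', groups = ('q2e', 'zccma'); at [15:21] match 'enhakh', groups = ('e', 'nhakh'); at [24:33] match 'qeqefjbzm', groups = ('qeqe', 'fjbzm').
With 2 capturing groups, `findall` returns a 2-tuple per match.

[('q2e', 'zccma'), ('e', 'nhakh'), ('qeqe', 'fjbzm')]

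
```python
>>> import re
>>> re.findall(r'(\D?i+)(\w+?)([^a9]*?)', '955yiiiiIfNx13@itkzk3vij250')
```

This matches optionally a non-digit, then one or more of the literal 'i' (captured); then one or more of a word character (lazy) (captured); then zero or more of any character except [a9] (lazy) (captured).
A `+?`/`*?`/`{m,n}?` starts at its minimum and grows only as far as needed for what follows to match.
Scanning left to right: at [3:9] match 'yiiiiI', groups = ('yiiii', 'I', ''); at [14:17] match '@it', groups = ('@i', 't', ''); at [21:24] match 'vij', groups = ('vi', 'j', '').
`findall` packs the 3 group values into a tuple for every match.

[('yiiii', 'I', ''), ('@i', 't', ''), ('vi', 'j', '')]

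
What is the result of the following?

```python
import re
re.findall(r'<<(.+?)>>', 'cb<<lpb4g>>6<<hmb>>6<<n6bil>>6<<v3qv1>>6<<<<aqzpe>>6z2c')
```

Matches: at [2:11] match '<<lpb4g>>', group 1 = 'lpb4g'; at [12:19] match '<<hmb>>', group 1 = 'hmb'; at [20:29] match '<<n6bil>>', group 1 = 'n6bil'; at [30:39] match '<<v3qv1>>', group 1 = 'v3qv1'; at [40:51] match '<<<<aqzpe>>', group 1 = '<<aqzpe'.
One capturing group, so `findall` returns just the captured substring from each match — 5 in all.

['lpb4g', 'hmb', 'n6bil', 'v3qv1', '<<aqzpe']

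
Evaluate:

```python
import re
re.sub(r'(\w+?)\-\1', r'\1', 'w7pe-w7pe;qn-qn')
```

A backreference is literal: `\1` must see the identical characters the first group matched.
Matches: at [0:9] → 'w7pe-w7pe'; at [10:15] → 'qn-qn'.
Each match is replaced using the text its own group 1 captured.

'w7pe;qn'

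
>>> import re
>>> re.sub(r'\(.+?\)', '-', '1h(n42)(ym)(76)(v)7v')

'1h----7v'

Because the quantifier is non-greedy, it stops expanding at the earliest point where the rest of the pattern can succeed.
Matches: at [2:7] → '(n42)'; at [7:11] → '(ym)'; at [11:15] → '(76)'; at [15:18] → '(v)'.
Each match is replaced by '-'.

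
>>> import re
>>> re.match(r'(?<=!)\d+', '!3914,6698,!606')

None

Because the assertion is zero-width, the text it checks is not consumed and won't appear in the result.
`re.match` won't scan ahead — the pattern has to work from the very first character.
Here the string doesn't start with a match, so the call returns None.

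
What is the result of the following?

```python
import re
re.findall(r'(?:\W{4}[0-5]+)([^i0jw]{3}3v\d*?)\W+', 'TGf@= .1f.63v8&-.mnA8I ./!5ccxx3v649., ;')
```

['f.63v8']

The pattern matches exactly 4 of a non-word character, then one or more of a character in [0-5] (non-capturing group); then exactly 3 of any character except [i0jw], then the literal '3v', then zero or more of a digit (lazy) (captured); then one or more of a non-word character.
Scanning left to right: at [3:17] match '@= .1f.63v8&-.', group 1 = 'f.63v8'.
One capturing group, so `findall` returns just the captured substring from the one match — 1 in all.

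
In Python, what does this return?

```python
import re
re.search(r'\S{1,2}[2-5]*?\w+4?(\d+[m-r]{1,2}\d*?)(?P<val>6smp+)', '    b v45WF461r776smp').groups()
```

('1r77', '6smp')

The match spans [6:21] → 'v45WF461r776smp'.
Captured: group 1 = '1r77', group 2 = '6smp'.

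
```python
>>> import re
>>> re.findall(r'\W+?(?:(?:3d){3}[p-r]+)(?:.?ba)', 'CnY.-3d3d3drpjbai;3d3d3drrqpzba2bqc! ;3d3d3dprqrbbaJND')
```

Since nothing is captured, `findall` lists the 3 matched substrings directly.

['.-3d3d3drpjba', ';3d3d3drrqpzba', '! ;3d3d3dprqrbba']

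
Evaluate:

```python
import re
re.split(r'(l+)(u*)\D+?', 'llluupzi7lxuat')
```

A `+?`/`*?`/`{m,n}?` starts at its minimum and grows only as far as needed for what follows to match.
The group in the pattern means `split` returns the separators' captures alongside the pieces.

['', 'lll', 'uu', 'zi7', 'l', '', 'uat']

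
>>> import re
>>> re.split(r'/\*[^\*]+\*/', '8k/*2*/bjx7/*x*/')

`split` removes every match and returns the 3 fragments in between.

['8k', 'bjx7', '']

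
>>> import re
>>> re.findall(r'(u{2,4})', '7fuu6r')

The pattern matches 2 to 4 of a literal 'u' (captured).
Matches: at [2:4] match 'uu', group 1 = 'uu'.
`findall` collects group 1 from the one match (1 total).

['uu']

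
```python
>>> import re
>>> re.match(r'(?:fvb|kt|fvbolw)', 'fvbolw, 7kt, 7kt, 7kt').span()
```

(0, 3)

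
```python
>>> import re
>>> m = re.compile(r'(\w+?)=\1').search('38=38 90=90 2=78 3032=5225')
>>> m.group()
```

`\1` has to match the exact text group 1 already captured.
The match spans [0:5] → '38=38'.

'38=38'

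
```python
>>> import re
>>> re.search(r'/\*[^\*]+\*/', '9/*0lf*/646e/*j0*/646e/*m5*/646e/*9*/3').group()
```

'/*0lf*/'

`re.search` scans for the first position where the pattern succeeds.
The match spans [1:8] → '/*0lf*/'.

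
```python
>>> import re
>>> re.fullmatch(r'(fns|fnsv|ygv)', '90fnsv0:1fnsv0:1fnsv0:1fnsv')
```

None

`re.fullmatch` requires the pattern to consume the entire string.
Here the pattern can't cover the whole string, so the call returns None.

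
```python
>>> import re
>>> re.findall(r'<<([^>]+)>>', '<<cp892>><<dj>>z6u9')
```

One capturing group, so `findall` returns just the captured substring from each match — 2 in all.

['cp892', 'dj']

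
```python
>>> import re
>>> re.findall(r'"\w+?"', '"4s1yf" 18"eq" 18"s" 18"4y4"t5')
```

Matches: at [0:7] → '"4s1yf"'; at [10:14] → '"eq"'; at [17:20] → '"s"'; at [23:28] → '"4y4"'.
`findall` yields the raw match text (4 of them) because the pattern has no groups.

['"4s1yf"', '"eq"', '"s"', '"4y4"']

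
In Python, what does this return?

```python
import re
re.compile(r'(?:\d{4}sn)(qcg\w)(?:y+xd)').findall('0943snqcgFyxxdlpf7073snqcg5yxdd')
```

This matches exactly 4 of a digit, then the literal 'sn' (non-capturing group); then the literal 'qcg', then a word character (captured); then one or more of a literal 'y', then the literal 'xd' (non-capturing group).
Matches: at [17:30] match '7073snqcg5yxd', group 1 = 'qcg5'.
Because there's exactly one group, `findall` drops the full match and keeps group 1 from the one hit.

['qcg5']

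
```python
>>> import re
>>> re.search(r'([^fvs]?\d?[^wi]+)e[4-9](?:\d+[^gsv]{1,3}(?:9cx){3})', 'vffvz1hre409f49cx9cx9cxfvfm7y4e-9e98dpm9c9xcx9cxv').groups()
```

Pattern: optionally any character except [fvs], then optionally a digit, then one or more of any character except [wi] (captured); then the literal 'e', then a character in [4-9]; then one or more of a digit, then 1 to 3 of any character except [gsv], then the literal '9cx' repeated 3 times (non-capturing group).
`re.search` tries every starting position until one works.
The match spans [0:23] → 'vffvz1hre409f49cx9cx9cx'.
Captured: group 1 = 'vffvz1hr'.

('vffvz1hr',)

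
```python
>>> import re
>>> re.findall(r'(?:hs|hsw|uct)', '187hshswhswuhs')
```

['hs', 'hs', 'hs', 'hs']

Alternation tries branches left to right and keeps the first one that lets the overall match succeed at that position.
Since nothing is captured, `findall` lists the 4 matched substrings directly.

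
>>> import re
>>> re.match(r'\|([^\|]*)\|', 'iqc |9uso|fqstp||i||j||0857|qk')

None

With `match`, the pattern is implicitly anchored at the beginning.
Here the string doesn't start with a match, so the call returns None.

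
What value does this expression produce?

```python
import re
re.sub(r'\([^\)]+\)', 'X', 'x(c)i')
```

'xXi'

Matches: at [1:4] → '(c)'.
`sub` substitutes 'X' at each match site.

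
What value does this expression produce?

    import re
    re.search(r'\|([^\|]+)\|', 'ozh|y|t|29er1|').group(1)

'y'

`search` walks the string left to right and returns the first match it finds.
The match spans [3:6] → '|y|'.
Captured: group 1 = 'y'.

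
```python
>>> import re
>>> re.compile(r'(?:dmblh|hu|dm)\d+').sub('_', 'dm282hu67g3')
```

Matches: at [0:5] → 'dm282'; at [5:9] → 'hu67'.
`sub` substitutes '_' at each match site.

'__g3'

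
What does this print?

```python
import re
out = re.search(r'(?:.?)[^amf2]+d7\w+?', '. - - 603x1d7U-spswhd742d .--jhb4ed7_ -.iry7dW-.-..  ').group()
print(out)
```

The pattern matches optionally any character (non-capturing group); then one or more of any character except [amf2], then the literal 'd7'; then one or more of a word character (lazy).
With the lazy modifier that quantifier settles for the fewest repetitions that let the rest of the pattern succeed (the atoms after it are unaffected and can still be greedy).
`re.search` scans for the first position where the pattern succeeds.
The match spans [0:23] → '. - - 603x1d7U-spswhd74'.

. - - 603x1d7U-spswhd74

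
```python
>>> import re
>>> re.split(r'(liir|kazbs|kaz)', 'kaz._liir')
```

Matches to split on: at [0:3] → 'kaz'; at [5:9] → 'liir'.
The group in the pattern means `split` returns the separators' captures alongside the pieces.

['', 'kaz', '._', 'liir', '']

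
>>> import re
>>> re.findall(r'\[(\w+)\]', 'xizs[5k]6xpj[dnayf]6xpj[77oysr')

['5k', 'dnayf']

Because there's exactly one group, `findall` drops the full match and keeps group 1 from each hit.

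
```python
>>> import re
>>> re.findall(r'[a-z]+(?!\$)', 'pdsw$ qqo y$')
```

The negative lookaround is zero-width — it rules out positions where the adjacent text would match, without consuming anything.
Matches: at [0:3] → 'pds'; at [6:9] → 'qqo'.
With no groups in the pattern, `findall` gives back each whole match — 2 here.

['pds', 'qqo']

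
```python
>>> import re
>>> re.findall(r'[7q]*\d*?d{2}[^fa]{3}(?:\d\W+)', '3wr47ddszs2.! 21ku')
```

['47ddszs2.! ']

Pattern: zero or more of one of [7q], then zero or more of a digit (lazy); then exactly 2 of a literal 'd', then exactly 3 of any character except [fa]; then a digit, then one or more of a non-word character (non-capturing group).
Matches: at [3:14] → '47ddszs2.! '.
No capturing groups, so `findall` returns the 1 full match string.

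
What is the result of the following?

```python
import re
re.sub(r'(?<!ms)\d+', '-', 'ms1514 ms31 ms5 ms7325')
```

The negative lookaround is zero-width — it rules out positions where the adjacent text would match, without consuming anything.
Matches: at [3:6] → '514'; at [10:11] → '1'; at [19:22] → '325'.
`sub` substitutes '-' at each match site.

'ms1- ms3- ms5 ms7-'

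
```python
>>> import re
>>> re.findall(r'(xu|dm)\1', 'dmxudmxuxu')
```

['xu']

After group 1 captures some text, `\1` only succeeds where that same text appears again.
With a single group, `findall` returns only what that group captured — 1 item.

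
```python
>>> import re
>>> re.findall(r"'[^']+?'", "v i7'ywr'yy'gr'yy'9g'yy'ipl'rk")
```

["'ywr'", "'gr'", "'9g'", "'ipl'"]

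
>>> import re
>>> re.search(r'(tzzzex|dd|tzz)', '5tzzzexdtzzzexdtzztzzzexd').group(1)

The match spans [1:7] → 'tzzzex'.
Captured: group 1 = 'tzzzex'.

'tzzzex'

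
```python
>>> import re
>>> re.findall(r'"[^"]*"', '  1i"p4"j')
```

['"p4"']

Since nothing is captured, `findall` lists the 1 matched substring directly.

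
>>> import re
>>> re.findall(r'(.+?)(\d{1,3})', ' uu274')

[(' uu', '274')]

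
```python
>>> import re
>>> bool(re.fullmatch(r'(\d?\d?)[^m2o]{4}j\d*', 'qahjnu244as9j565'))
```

The pattern matches optionally a digit, then optionally a digit (captured); then exactly 4 of any character except [m2o], then a literal 'j'; then zero or more of a digit.
For `fullmatch`, every character of the input must be accounted for by the pattern.
Here the pattern can't cover the whole string, so the call returns None, and `bool(None)` is False.

False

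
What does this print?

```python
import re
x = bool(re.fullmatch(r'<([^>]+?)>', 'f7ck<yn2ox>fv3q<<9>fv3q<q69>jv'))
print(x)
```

`re.fullmatch` requires the pattern to consume the entire string.
Here the string isn't matched end-to-end, so the call returns None, and `bool(None)` is False.

False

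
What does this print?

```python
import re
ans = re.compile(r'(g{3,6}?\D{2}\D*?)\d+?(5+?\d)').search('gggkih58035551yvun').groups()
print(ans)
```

('gggkih', '55')

The match spans [0:12] → 'gggkih580355'.
Captured: group 1 = 'gggkih', group 2 = '55'.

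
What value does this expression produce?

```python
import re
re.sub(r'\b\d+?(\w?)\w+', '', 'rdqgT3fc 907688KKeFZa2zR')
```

The pattern matches a word boundary (`\b`, zero-width); then one or more of a digit (lazy); then optionally a word character (captured); then one or more of a word character.
Matches: at [9:24] → '907688KKeFZa2zR'.
Every occurrence is swapped for ''.

'rdqgT3fc '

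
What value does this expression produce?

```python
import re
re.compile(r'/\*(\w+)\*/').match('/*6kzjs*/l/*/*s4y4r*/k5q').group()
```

`re.match` won't scan ahead — the pattern has to work from the very first character.
The match spans [0:9] → '/*6kzjs*/'.
Captured: group 1 = '6kzjs'.

'/*6kzjs*/'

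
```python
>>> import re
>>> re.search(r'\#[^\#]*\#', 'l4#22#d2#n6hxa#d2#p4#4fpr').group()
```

The match spans [2:6] → '#22#'.

'#22#'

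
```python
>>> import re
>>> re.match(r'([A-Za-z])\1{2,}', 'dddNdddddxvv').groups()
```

('d',)

The match spans [0:3] → 'ddd'.
Captured: group 1 = 'd'.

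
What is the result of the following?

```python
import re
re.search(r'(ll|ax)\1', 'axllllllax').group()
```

'llll'

`\1` is not a pattern — it's the concrete string captured by group 1, re-applied verbatim.
The match spans [2:6] → 'llll'.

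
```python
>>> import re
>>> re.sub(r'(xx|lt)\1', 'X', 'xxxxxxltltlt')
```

After group 1 captures some text, `\1` only succeeds where that same text appears again.
Matches: at [0:4] → 'xxxx'; at [6:10] → 'ltlt'.
`sub` substitutes 'X' at each match site.

'XxxXlt'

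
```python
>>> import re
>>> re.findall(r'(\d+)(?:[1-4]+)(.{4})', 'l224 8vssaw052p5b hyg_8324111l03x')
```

[('22', ' 8vs'), ('05', 'p5b '), ('832411', 'l03x')]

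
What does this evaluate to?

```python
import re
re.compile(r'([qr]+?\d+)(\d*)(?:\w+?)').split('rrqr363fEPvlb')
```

Pattern: one or more of one of [qr] (lazy), then one or more of a digit (captured); then zero or more of a digit (captured); then one or more of a word character (lazy) (non-capturing group).
The `?` after the quantifier makes it lazy — it takes as little as possible before letting the rest of the pattern try.
Matches to split on: at [0:8] → 'rrqr363f'.
Because the pattern has a capturing group, `split` also inserts each captured text between the pieces.

['', 'rrqr363', '', 'EPvlb']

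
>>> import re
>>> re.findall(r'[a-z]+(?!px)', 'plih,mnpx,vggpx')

['plih', 'mnpx', 'vggpx']

The negative lookaround is zero-width — it rules out positions where the adjacent text would match, without consuming anything.
Walking the string: at [0:4] → 'plih'; at [5:9] → 'mnpx'; at [10:15] → 'vggpx'.
With no groups in the pattern, `findall` gives back each whole match — 3 here.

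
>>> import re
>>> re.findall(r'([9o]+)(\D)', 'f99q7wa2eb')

[('99', 'q')]

Pattern: one or more of one of [9o] (captured); then a non-digit (captured).
2 groups means the one result is a tuple of 2 captured strings — 1 here.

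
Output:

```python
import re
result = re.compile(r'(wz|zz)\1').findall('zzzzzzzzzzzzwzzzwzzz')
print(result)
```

['zz', 'zz', 'zz']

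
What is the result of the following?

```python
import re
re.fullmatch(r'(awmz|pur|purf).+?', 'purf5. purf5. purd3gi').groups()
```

('pur',)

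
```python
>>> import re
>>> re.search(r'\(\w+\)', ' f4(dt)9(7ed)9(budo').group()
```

The match spans [3:7] → '(dt)'.

'(dt)'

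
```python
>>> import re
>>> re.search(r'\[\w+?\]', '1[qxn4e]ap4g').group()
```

'[qxn4e]'

The match spans [1:8] → '[qxn4e]'.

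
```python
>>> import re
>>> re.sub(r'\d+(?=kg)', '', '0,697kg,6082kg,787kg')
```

'0,kg,kg,kg'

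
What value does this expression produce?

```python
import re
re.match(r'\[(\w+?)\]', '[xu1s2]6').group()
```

With `match`, the pattern is implicitly anchored at the beginning.
The match spans [0:7] → '[xu1s2]'.
Captured: group 1 = 'xu1s2'.

'[xu1s2]'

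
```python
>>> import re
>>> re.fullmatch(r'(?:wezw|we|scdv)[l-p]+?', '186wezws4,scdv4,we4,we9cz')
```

None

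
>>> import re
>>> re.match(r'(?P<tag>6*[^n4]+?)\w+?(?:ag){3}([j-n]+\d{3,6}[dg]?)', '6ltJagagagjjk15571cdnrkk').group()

The pattern matches zero or more of the literal '6', then one or more of any character except [n4] (lazy) (captured as 'tag'); then one or more of a word character (lazy), then the literal 'ag' repeated 3 times; then one or more of a character in [j-n], then 3 to 6 of a digit, then optionally one of [dg] (captured).
`re.match` won't scan ahead — the pattern has to work from the very first character.
The match spans [0:18] → '6ltJagagagjjk15571'.
Captured: group 1 = '6l', group 2 = 'jjk15571'.

'6ltJagagagjjk15571'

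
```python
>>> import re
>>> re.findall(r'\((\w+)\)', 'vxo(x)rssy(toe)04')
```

['x', 'toe']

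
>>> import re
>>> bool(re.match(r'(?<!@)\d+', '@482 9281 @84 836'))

`(?!…)`/`(?<!…)` only lets a position through if the neighbouring text does NOT match; no characters are consumed.
With `match`, the pattern is implicitly anchored at the beginning.
Here the pattern fails at index 0, so the call returns None, and `bool(None)` is False.

False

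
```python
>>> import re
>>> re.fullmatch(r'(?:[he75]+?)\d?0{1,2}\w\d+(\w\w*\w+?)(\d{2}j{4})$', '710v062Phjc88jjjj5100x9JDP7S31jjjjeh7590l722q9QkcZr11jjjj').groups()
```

The match spans [0:57] → '710v062Phjc88jjjj5100x9JDP7S31jjjjeh7590l722q9QkcZr11jjjj'.
Captured: group 1 = 'Phjc88jjjj5100x9JDP7S31jjjjeh7590l722q9QkcZr', group 2 = '11jjjj'.

('Phjc88jjjj5100x9JDP7S31jjjjeh7590l722q9QkcZr', '11jjjj')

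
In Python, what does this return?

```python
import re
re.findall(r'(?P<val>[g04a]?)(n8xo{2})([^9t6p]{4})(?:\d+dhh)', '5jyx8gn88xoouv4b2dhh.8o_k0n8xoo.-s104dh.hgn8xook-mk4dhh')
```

Pattern: optionally one of [g04a] (captured as 'val'); then the literal 'n8x', then exactly 2 of a literal 'o' (captured); then exactly 4 of any character except [9t6p] (captured); then one or more of a digit, then the literal 'dhh' (non-capturing group).
Matches: at [41:55] match 'gn8xook-mk4dhh', groups = ('g', 'n8xoo', 'k-mk').
3 groups means the one result is a tuple of 3 captured strings — 1 here.

[('g', 'n8xoo', 'k-mk')]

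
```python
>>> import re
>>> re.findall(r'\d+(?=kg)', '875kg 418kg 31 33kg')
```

['875', '418', '33']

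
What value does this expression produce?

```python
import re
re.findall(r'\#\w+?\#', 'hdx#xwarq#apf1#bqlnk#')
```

Walking the string: at [3:10] → '#xwarq#'; at [14:21] → '#bqlnk#'.
With no groups in the pattern, `findall` gives back each whole match — 2 here.

['#xwarq#', '#bqlnk#']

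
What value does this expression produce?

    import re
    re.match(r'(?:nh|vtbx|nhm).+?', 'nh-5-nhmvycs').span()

(0, 3)

`re.match` won't scan ahead — the pattern has to work from the very first character.
The match spans [0:3] → 'nh-'.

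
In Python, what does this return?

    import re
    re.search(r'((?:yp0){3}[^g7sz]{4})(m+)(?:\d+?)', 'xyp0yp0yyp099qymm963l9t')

None

The pattern matches the literal 'yp0' repeated 3 times, then exactly 4 of any character except [g7sz] (captured); then one or more of a literal 'm' (captured); then one or more of a digit (lazy) (non-capturing group).
`search` walks the string left to right and returns the first match it finds.
Here the pattern never matches, so the call returns None.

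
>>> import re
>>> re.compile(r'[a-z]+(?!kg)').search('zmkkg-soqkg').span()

(0, 5)

The negative lookaround is zero-width — it rules out positions where the adjacent text would match, without consuming anything.
`re.search` tries every starting position until one works.
The match spans [0:5] → 'zmkkg'.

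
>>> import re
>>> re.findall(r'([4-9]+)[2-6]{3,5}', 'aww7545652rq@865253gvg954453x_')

['7545', '865', '954']

`findall` collects group 1 from each match (3 total).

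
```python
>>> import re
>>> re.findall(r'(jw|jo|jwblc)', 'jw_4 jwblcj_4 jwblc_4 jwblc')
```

The regex engine tests alternatives in the order written; an earlier branch that matches wins even if a later one would match more.
Walking the string: at [0:2] match 'jw', group 1 = 'jw'; at [5:7] match 'jw', group 1 = 'jw'; at [14:16] match 'jw', group 1 = 'jw'; at [22:24] match 'jw', group 1 = 'jw'.
Because there's exactly one group, `findall` drops the full match and keeps group 1 from each hit.

['jw', 'jw', 'jw', 'jw']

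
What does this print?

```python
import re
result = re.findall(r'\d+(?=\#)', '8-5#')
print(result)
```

The lookaround is zero-width — it requires the adjacent text to match without consuming it, so the asserted text isn't part of the match.
Since nothing is captured, `findall` lists the 1 matched substring directly.

['5']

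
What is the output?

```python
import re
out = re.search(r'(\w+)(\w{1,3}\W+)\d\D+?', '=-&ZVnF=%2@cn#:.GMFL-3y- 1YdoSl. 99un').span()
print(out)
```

(3, 11)

The pattern matches one or more of a word character (captured); then 1 to 3 of a word character, then one or more of a non-word character (captured); then a digit, then one or more of a non-digit (lazy).
With the lazy modifier that quantifier settles for the fewest repetitions that let the rest of the pattern succeed (the atoms after it are unaffected and can still be greedy).
`search` walks the string left to right and returns the first match it finds.
The match spans [3:11] → 'ZVnF=%2@'.
Captured: group 1 = 'ZVn', group 2 = 'F=%'.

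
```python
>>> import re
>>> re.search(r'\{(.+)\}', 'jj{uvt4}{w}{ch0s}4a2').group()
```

`re.search` tries every starting position until one works.
The match spans [2:17] → '{uvt4}{w}{ch0s}'.
Captured: group 1 = 'uvt4}{w}{ch0s'.

'{uvt4}{w}{ch0s}'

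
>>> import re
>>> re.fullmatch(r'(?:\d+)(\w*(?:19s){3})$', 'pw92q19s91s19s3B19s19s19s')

The pattern matches one or more of a digit (non-capturing group); then zero or more of a word character, then the literal '19s' repeated 3 times (captured); then anchored at the end.
`re.fullmatch` requires the pattern to consume the entire string.
Here the string isn't matched end-to-end, so the call returns None.

None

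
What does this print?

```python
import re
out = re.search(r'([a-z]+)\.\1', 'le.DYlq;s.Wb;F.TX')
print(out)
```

`\1` has to match the exact text group 1 already captured.
`re.search` scans for the first position where the pattern succeeds.
Here nothing in the string fits, so the call returns None.

None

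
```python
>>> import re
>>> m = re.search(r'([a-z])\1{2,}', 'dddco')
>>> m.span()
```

(0, 3)

A backreference is literal: `\1` must see the identical characters the first group matched.
Unlike `match`, `search` isn't anchored — it looks for the pattern anywhere in the string.
The match spans [0:3] → 'ddd'.
Captured: group 1 = 'd'.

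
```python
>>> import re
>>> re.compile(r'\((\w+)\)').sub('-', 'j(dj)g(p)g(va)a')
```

Every occurrence is swapped for '-'.

'j-g-g-a'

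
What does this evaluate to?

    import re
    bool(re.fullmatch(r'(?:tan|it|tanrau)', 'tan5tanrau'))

For `fullmatch`, every character of the input must be accounted for by the pattern.
Here the pattern can't cover the whole string, so the call returns None, and `bool(None)` is False.

False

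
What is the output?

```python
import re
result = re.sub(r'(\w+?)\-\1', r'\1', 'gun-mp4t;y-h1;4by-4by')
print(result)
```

gun-mp4t;y-h1;4by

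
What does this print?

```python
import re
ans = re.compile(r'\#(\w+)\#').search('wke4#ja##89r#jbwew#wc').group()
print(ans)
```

#ja#

`re.search` scans for the first position where the pattern succeeds.
The match spans [4:8] → '#ja#'.
Captured: group 1 = 'ja'.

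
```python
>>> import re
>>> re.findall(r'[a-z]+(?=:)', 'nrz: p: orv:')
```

['nrz', 'p', 'orv']

The `(?=…)`/`(?<=…)` assertion just peeks at neighbouring text; it doesn't advance the match position.
No capturing groups, so `findall` returns the 3 full match strings.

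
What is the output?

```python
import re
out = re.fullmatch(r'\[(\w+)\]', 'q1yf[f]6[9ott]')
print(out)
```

`re.fullmatch` requires the pattern to consume the entire string.
Here the string isn't matched end-to-end, so the call returns None.

None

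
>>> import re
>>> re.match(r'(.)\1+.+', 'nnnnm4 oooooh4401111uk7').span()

`re.match` won't scan ahead — the pattern has to work from the very first character.
The match spans [0:23] → 'nnnnm4 oooooh4401111uk7'.

(0, 23)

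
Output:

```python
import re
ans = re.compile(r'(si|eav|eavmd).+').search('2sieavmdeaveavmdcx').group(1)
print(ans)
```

si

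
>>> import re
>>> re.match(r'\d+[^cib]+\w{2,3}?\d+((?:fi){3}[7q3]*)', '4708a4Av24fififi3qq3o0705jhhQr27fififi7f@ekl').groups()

Pattern: one or more of a digit, then one or more of any character except [cib], then 2 to 3 of a word character (lazy); then one or more of a digit; then the literal 'fi' repeated 3 times, then zero or more of one of [7q3] (captured).
`re.match` won't scan ahead — the pattern has to work from the very first character.
The match spans [0:20] → '4708a4Av24fififi3qq3'.
Captured: group 1 = 'fififi3qq3'.

('fififi3qq3',)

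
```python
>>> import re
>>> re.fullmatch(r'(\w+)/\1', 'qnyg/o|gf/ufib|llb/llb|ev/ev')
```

None

`fullmatch` succeeds only if the pattern covers the string from start to end.
Here the string isn't matched end-to-end, so the call returns None.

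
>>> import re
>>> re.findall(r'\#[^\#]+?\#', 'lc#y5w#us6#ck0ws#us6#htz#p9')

['#y5w#', '#ck0ws#', '#htz#']

Matches: at [2:7] → '#y5w#'; at [10:17] → '#ck0ws#'; at [20:25] → '#htz#'.
Since nothing is captured, `findall` lists the 3 matched substrings directly.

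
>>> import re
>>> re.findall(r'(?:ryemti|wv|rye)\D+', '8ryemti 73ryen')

With no groups in the pattern, `findall` gives back each whole match — 2 here.

['ryemti ', 'ryen']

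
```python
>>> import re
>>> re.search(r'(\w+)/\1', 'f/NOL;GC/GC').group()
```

'GC/GC'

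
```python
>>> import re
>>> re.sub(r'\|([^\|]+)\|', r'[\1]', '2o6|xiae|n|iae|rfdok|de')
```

'2o6[xiae]n[iae]rfdok|de'

Matches: at [3:9] → '|xiae|'; at [10:15] → '|iae|'.
The replacement refers to a captured group, so each match is rewritten using its own captured text.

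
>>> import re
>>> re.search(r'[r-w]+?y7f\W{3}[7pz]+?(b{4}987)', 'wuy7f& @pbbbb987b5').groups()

('bbbb987',)

Pattern: one or more of a character in [r-w] (lazy), then the literal 'y7f', then exactly 3 of a non-word character; then one or more of one of [7pz] (lazy); then exactly 4 of a literal 'b', then the literal '987' (captured).
`re.search` scans for the first position where the pattern succeeds.
The match spans [0:16] → 'wuy7f& @pbbbb987'.
Captured: group 1 = 'bbbb987'.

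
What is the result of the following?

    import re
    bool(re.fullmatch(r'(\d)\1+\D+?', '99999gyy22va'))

`\1` is not a pattern — it's the concrete string captured by group 1, re-applied verbatim.
For `fullmatch`, every character of the input must be accounted for by the pattern.
Here the string isn't matched end-to-end, so the call returns None, and `bool(None)` is False.

False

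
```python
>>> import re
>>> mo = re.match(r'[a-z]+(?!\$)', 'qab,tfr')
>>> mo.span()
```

(0, 3)

The negative lookaround is zero-width — it rules out positions where the adjacent text would match, without consuming anything.
`match` is anchored at position 0; if the pattern doesn't fit there, it returns None.
The match spans [0:3] → 'qab'.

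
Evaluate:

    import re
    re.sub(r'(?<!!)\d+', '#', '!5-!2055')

'!5-!2#'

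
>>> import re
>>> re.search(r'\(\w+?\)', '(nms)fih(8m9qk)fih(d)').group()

`search` walks the string left to right and returns the first match it finds.
The match spans [0:5] → '(nms)'.

'(nms)'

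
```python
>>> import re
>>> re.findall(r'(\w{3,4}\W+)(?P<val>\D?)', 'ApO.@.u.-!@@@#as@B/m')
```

[('ApO.@.', 'u')]

Multiple groups make `findall` return tuples — one 2-tuple for the one match.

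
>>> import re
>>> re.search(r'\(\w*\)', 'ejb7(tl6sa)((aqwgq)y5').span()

`re.search` tries every starting position until one works.
The match spans [4:11] → '(tl6sa)'.

(4, 11)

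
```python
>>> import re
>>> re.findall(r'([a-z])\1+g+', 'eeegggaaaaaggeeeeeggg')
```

['e', 'a', 'e']

After group 1 captures some text, `\1` only succeeds where that same text appears again.
Walking the string: at [0:6] match 'eeeggg', group 1 = 'e'; at [6:13] match 'aaaaagg', group 1 = 'a'; at [13:21] match 'eeeeeggg', group 1 = 'e'.
Because there's exactly one group, `findall` drops the full match and keeps group 1 from each hit.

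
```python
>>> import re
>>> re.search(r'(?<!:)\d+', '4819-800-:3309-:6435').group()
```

A negative assertion filters positions out without eating any characters.
The match spans [0:4] → '4819'.

'4819'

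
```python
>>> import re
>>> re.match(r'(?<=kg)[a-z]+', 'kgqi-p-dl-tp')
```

None

`re.match` only tries the pattern at the start of the string.
Here the pattern fails at index 0, so the call returns None.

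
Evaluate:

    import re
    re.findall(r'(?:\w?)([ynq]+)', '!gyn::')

['yn']

The pattern matches optionally a word character (non-capturing group); then one or more of one of [ynq] (captured).
Walking the string: at [1:4] match 'gyn', group 1 = 'yn'.
`findall` collects group 1 from the one match (1 total).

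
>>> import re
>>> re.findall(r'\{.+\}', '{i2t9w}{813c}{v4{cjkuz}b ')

['{i2t9w}{813c}{v4{cjkuz}']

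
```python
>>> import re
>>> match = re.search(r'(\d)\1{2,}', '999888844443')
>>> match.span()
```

`\1` is not a pattern — it's the concrete string captured by group 1, re-applied verbatim.
`re.search` tries every starting position until one works.
The match spans [0:3] → '999'.
Captured: group 1 = '9'.

(0, 3)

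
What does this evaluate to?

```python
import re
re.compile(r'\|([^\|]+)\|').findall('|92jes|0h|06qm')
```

Scanning left to right: at [0:7] match '|92jes|', group 1 = '92jes'.
`findall` collects group 1 from the one match (1 total).

['92jes']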